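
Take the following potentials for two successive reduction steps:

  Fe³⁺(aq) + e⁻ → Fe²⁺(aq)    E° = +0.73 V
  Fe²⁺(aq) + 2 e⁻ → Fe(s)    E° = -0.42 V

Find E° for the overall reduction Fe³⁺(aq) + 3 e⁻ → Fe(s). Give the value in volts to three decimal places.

Since ΔG° = −nFE° is additive over sequential reductions, n₃E°₃ = n₁E°₁ + n₂E°₂.
E°₃ = (1×+0.73 + 2×-0.42) / 3 = (-0.110) / 3 = -0.037 V.

-0.037 V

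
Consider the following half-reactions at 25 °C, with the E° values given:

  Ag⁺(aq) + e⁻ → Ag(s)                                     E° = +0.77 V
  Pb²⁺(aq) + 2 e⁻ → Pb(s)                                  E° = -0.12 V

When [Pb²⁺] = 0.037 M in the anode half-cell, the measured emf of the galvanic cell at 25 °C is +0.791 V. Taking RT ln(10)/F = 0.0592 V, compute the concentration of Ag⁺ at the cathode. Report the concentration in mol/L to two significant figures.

0.0041 M

Ag⁺/Ag is the cathode, Pb²⁺/Pb the anode: E°cell = +0.89 V, n = 2.
Overall reaction: 2 Ag⁺(aq) + Pb(s) → 2 Ag(s) + Pb²⁺(aq); Q = [Pb²⁺]^1/[Ag⁺]^2.
From E = E° − (0.0592/n) log Q: log Q = (E° − E)·n/0.0592 = (+0.89 − (+0.791))·2/0.0592 = 3.3446.
So 2·log[Ag⁺] = 1·log(0.037) − log Q = -1.4318 − (3.3446) = -4.7764; log[Ag⁺] = -4.7764 / 2 = -2.3882; [Ag⁺] = 10^(-2.3882) ≈ 0.0041 M.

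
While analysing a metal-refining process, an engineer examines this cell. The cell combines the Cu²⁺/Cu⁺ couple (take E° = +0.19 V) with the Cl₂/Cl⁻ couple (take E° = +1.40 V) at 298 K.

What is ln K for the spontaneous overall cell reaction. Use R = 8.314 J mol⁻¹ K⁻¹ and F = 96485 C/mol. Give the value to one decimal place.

94.2

Cathode: Cl₂/Cl⁻; anode: Cu²⁺/Cu⁺. E°cell = (+1.40) − (+0.19) = +1.21 V, with n = 2.
ΔG° = −nFE° = −RT ln K, so ln K = nFE°/(RT) = (2)(96485)(+1.21) / ((8.314)(298)) = 94.243.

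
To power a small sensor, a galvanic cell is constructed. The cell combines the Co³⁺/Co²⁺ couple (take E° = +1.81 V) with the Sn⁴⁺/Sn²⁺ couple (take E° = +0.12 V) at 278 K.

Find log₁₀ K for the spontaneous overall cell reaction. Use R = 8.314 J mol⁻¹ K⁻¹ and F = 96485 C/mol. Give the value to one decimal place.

Cathode: Co³⁺/Co²⁺; anode: Sn⁴⁺/Sn²⁺. E°cell = (+1.81) − (+0.12) = +1.69 V, with n = 2.
ΔG° = −nFE° = −RT ln K, so ln K = nFE°/(RT) = (2)(96485)(+1.69) / ((8.314)(278)) = 141.098.
log₁₀ K = 141.098 / ln 10 = 61.3.

61.3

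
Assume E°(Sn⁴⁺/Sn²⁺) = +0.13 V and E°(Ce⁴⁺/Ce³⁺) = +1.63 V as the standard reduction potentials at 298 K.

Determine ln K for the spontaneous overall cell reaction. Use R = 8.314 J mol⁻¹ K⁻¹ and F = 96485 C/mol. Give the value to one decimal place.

Cathode: Ce⁴⁺/Ce³⁺; anode: Sn⁴⁺/Sn²⁺. E°cell = (+1.63) − (+0.13) = +1.50 V, with n = 2.
ΔG° = −nFE° = −RT ln K, so ln K = nFE°/(RT) = (2)(96485)(+1.50) / ((8.314)(298)) = 116.830.

116.8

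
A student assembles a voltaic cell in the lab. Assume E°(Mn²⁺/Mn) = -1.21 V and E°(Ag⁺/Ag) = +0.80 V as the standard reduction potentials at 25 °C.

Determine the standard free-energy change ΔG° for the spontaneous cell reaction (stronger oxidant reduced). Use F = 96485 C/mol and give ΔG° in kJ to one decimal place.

Ag⁺/Ag (E° = +0.80 V) is the cathode; Mn²⁺/Mn (E° = -1.21 V) is the anode, so E°cell = +2.01 V.
Balancing electrons gives n = 2 (lcm of 1 and 2).
ΔG° = −nFE° = −(2)(96485)(+2.01) = -387,870 J = -387.9 kJ.

-387.9 kJ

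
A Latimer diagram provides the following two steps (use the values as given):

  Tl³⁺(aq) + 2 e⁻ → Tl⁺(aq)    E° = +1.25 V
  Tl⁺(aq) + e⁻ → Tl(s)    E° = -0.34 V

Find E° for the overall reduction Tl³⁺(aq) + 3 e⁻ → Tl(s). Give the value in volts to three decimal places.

+0.720 V

Adding the free-energy changes (−nFE°) of the two steps gives −n₃FE°₃ = −n₁FE°₁ − n₂FE°₂.
E°₃ = (2×+1.25 + 1×-0.34) / 3 = (+2.160) / 3 = +0.720 V.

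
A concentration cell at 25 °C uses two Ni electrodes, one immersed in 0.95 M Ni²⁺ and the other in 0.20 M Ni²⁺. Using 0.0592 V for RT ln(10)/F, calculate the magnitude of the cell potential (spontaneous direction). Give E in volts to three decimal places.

For a concentration cell E°cell = 0. The 0.95 M side is the cathode (reduction is favoured where [Ni²⁺] is higher).
With n = 2, E = −(0.0592/2) log([Ni²⁺]ₐₙ/[Ni²⁺]꜀ₐₜ) = −(0.0592/2) log(0.2/0.95) = −(0.0592/2)(-0.677) = +0.020 V.

+0.020 V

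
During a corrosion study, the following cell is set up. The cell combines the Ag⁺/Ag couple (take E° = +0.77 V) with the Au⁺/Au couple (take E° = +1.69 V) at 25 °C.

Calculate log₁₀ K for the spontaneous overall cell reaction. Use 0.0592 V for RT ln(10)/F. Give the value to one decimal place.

15.5

Cathode: Au⁺/Au; anode: Ag⁺/Ag. E°cell = +0.92 V, n = 1.
log K = nE°cell / 0.0592 = (1)(+0.92) / 0.0592 = 15.5.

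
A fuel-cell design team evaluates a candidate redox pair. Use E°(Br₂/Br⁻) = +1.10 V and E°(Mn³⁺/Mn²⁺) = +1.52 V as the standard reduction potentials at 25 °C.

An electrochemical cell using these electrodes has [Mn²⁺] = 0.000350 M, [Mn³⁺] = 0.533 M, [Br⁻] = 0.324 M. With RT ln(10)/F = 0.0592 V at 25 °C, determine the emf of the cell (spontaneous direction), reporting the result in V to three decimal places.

+0.579 V

Mn³⁺/Mn²⁺ is the cathode (higher E°), Br₂/Br⁻ the anode: E°cell = +1.52 − (+1.10) = +0.42 V, n = 2.
Overall: 2 Mn³⁺(aq) + 2 Br⁻(aq) → 2 Mn²⁺(aq) + Br₂(l)
Q = [Mn²⁺]^2 / ([Mn³⁺]^2·[Br⁻]^2); log Q = -5.386.
E = E° − (0.0592/n) log Q = +0.42 − (0.0592/2)(-5.386) = +0.579 V.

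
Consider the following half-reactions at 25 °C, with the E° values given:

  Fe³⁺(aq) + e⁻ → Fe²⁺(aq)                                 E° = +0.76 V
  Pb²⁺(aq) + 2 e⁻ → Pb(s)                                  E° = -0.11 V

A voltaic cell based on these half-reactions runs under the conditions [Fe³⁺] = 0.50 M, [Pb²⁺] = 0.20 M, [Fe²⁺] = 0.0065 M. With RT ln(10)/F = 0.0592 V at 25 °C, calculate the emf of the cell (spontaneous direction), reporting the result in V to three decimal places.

+1.002 V

Fe³⁺/Fe²⁺ is the cathode (higher E°), Pb²⁺/Pb the anode: E°cell = +0.76 − (-0.11) = +0.87 V, n = 2.
Overall: 2 Fe³⁺(aq) + Pb(s) → 2 Fe²⁺(aq) + Pb²⁺(aq)
Q = [Fe²⁺]^2·[Pb²⁺] / ([Fe³⁺]^2); log Q = -4.471.
E = E° − (0.0592/n) log Q = +0.87 − (0.0592/2)(-4.471) = +1.002 V.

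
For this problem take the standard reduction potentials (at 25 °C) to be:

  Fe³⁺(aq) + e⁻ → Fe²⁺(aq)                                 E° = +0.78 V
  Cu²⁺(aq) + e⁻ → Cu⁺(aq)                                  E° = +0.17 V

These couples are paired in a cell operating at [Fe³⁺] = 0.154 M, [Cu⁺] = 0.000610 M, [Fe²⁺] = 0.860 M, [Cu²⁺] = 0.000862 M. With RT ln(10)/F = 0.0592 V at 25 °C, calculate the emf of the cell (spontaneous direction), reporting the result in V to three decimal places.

Fe³⁺/Fe²⁺ is the cathode (higher E°), Cu²⁺/Cu⁺ the anode: E°cell = +0.78 − (+0.17) = +0.61 V, n = 1.
Overall: Fe³⁺(aq) + Cu⁺(aq) → Fe²⁺(aq) + Cu²⁺(aq)
Q = [Fe²⁺]·[Cu²⁺] / ([Fe³⁺]·[Cu⁺]); log Q = 0.897.
E = E° − (0.0592/n) log Q = +0.61 − (0.0592/1)(0.897) = +0.557 V.

+0.557 V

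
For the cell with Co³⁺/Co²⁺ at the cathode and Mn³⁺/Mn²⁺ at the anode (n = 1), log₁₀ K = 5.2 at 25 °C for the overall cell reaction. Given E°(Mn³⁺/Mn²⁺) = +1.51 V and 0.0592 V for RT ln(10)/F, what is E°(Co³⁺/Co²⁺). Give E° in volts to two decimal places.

E°cell = (0.0592/n)·log K = (0.0592/1)(5.2) = +0.308 V.
Since Co³⁺/Co²⁺ is the cathode and Mn³⁺/Mn²⁺ the anode, E°cell = E°(Co³⁺/Co²⁺) − E°(Mn³⁺/Mn²⁺).
So E°(Co³⁺/Co²⁺) = E°cell + E°(Mn³⁺/Mn²⁺) = +0.308 + (+1.51) = +1.82 V.

+1.82 V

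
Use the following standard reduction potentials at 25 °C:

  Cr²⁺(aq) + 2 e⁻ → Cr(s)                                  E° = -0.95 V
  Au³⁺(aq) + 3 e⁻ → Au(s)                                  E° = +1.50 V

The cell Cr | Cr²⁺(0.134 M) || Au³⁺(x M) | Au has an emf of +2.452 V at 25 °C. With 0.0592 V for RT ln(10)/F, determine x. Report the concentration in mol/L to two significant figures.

Au³⁺/Au is the cathode, Cr²⁺/Cr the anode: E°cell = +2.45 V, n = 6.
Overall reaction: 2 Au³⁺(aq) + 3 Cr(s) → 2 Au(s) + 3 Cr²⁺(aq); Q = [Cr²⁺]^3/[Au³⁺]^2.
From E = E° − (0.0592/n) log Q: log Q = (E° − E)·n/0.0592 = (+2.45 − (+2.452))·6/0.0592 = -0.2027.
So 2·log[Au³⁺] = 3·log(0.134) − log Q = -2.6187 − (-0.2027) = -2.4160; log[Au³⁺] = -2.4160 / 2 = -1.2080; [Au³⁺] = 10^(-1.2080) ≈ 0.062 M.

0.062 M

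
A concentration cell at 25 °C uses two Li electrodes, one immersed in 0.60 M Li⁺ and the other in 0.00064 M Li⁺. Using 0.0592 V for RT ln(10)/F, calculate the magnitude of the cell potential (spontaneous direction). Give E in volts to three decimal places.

For a concentration cell E°cell = 0. The 0.60 M side is the cathode (reduction is favoured where [Li⁺] is higher).
With n = 1, E = −(0.0592/1) log([Li⁺]ₐₙ/[Li⁺]꜀ₐₜ) = −(0.0592/1) log(0.00064/0.6) = −(0.0592/1)(-2.972) = +0.176 V.

+0.176 V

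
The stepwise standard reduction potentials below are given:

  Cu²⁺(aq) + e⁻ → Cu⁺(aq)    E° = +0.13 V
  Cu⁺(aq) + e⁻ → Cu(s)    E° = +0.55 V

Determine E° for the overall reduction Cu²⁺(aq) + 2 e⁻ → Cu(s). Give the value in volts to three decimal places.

+0.340 V

Adding the free-energy changes (−nFE°) of the two steps gives −n₃FE°₃ = −n₁FE°₁ − n₂FE°₂.
E°₃ = (1×+0.13 + 1×+0.55) / 2 = (+0.680) / 2 = +0.340 V.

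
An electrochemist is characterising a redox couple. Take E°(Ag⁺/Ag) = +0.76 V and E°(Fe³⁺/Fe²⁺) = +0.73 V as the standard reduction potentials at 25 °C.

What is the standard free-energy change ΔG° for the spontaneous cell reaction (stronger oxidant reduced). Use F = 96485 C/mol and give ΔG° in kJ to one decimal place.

-2.9 kJ

Ag⁺/Ag (E° = +0.76 V) is the cathode; Fe³⁺/Fe²⁺ (E° = +0.73 V) is the anode, so E°cell = +0.03 V.
Balancing electrons gives n = 1 (lcm of 1 and 1).
ΔG° = −nFE° = −(1)(96485)(+0.03) = -2,895 J = -2.9 kJ.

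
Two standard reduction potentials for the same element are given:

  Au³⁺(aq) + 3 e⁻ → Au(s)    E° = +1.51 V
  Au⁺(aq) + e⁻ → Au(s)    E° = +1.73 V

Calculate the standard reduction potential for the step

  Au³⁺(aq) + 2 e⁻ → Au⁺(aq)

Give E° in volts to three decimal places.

Sequential free energies add, so n₃E°₃ = n₁E°₁ + n₂E°₂.
With n₃ = 3, and the known step contributing 1×(+1.73) V, the unknown satisfies 2·E° = 3×(+1.51) − 1×(+1.73) = +2.800.
E° = +2.800 / 2 = +1.400 V.

+1.400 V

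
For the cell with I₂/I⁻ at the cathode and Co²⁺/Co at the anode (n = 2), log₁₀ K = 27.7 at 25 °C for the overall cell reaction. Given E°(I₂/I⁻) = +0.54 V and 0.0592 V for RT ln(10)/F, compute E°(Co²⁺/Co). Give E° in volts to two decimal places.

-0.28 V

E°cell = (0.0592/n)·log K = (0.0592/2)(27.7) = +0.820 V.
Since I₂/I⁻ is the cathode and Co²⁺/Co the anode, E°cell = E°(I₂/I⁻) − E°(Co²⁺/Co).
So E°(Co²⁺/Co) = E°(I₂/I⁻) − E°cell = (+0.54) − (+0.820) = -0.28 V.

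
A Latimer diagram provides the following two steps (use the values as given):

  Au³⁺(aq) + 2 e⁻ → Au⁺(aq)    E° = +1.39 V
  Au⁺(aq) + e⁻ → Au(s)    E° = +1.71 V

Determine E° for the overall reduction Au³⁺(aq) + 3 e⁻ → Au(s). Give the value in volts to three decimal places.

+1.497 V

Since ΔG° = −nFE° is additive over sequential reductions, n₃E°₃ = n₁E°₁ + n₂E°₂.
E°₃ = (2×+1.39 + 1×+1.71) / 3 = (+4.490) / 3 = +1.497 V.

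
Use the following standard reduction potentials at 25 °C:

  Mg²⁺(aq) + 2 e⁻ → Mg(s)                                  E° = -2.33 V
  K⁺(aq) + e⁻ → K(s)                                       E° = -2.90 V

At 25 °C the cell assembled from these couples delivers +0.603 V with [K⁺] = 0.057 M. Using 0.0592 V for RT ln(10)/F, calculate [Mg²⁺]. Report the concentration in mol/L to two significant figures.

Mg²⁺/Mg is the cathode, K⁺/K the anode: E°cell = +0.57 V, n = 2.
Overall reaction: Mg²⁺(aq) + 2 K(s) → Mg(s) + 2 K⁺(aq); Q = [K⁺]^2/[Mg²⁺]^1.
From E = E° − (0.0592/n) log Q: log Q = (E° − E)·n/0.0592 = (+0.57 − (+0.603))·2/0.0592 = -1.1149.
So 1·log[Mg²⁺] = 2·log(0.057) − log Q = -2.4883 − (-1.1149) = -1.3734; [Mg²⁺] = 10^(-1.3734) ≈ 0.042 M.

0.042 M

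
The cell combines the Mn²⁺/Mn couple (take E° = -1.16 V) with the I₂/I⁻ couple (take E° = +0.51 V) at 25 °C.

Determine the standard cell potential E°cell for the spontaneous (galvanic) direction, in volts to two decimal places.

+1.67 V

The I₂/I⁻ couple has the higher reduction potential, so it is the cathode; Mn²⁺/Mn is oxidised at the anode.
E°cell = E°(cathode) − E°(anode) = (+0.51) − (-1.16) = +1.67 V.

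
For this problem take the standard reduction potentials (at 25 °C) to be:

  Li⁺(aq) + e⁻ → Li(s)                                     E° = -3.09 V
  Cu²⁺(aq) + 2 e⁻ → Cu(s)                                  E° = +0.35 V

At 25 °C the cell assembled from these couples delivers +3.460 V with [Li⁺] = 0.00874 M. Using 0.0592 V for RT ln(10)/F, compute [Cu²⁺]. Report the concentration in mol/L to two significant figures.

Cu²⁺/Cu is the cathode, Li⁺/Li the anode: E°cell = +3.44 V, n = 2.
Overall reaction: Cu²⁺(aq) + 2 Li(s) → Cu(s) + 2 Li⁺(aq); Q = [Li⁺]^2/[Cu²⁺]^1.
From E = E° − (0.0592/n) log Q: log Q = (E° − E)·n/0.0592 = (+3.44 − (+3.460))·2/0.0592 = -0.6757.
So 1·log[Cu²⁺] = 2·log(0.00874) − log Q = -4.1170 − (-0.6757) = -3.4413; [Cu²⁺] = 10^(-3.4413) ≈ 0.00036 M.

0.00036 M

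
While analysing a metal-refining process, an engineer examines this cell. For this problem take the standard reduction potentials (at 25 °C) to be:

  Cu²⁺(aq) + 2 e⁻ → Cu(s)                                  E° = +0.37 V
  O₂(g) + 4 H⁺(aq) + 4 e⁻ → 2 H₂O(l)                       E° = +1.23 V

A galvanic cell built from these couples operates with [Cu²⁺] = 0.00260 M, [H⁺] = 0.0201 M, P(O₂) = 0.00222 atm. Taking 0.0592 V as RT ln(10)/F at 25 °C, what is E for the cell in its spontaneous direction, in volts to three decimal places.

O₂/H₂O is the cathode (higher E°), Cu²⁺/Cu the anode: E°cell = +1.23 − (+0.37) = +0.86 V, n = 4.
Overall: O₂(g) + 4 H⁺(aq) + 2 Cu(s) → 2 H₂O(l) + 2 Cu²⁺(aq)
Q = [Cu²⁺]^2 / (P(O₂)·[H⁺]^4); log Q = 4.271.
E = E° − (0.0592/n) log Q = +0.86 − (0.0592/4)(4.271) = +0.797 V.

+0.797 V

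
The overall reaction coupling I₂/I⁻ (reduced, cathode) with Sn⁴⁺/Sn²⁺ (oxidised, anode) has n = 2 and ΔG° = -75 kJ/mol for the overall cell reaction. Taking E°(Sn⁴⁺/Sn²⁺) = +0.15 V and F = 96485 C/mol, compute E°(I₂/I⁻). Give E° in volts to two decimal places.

E°cell = −ΔG°/(nF) = −(-75×10³)/((2)(96485)) = +0.389 V.
Since I₂/I⁻ is the cathode and Sn⁴⁺/Sn²⁺ the anode, E°cell = E°(I₂/I⁻) − E°(Sn⁴⁺/Sn²⁺).
So E°(I₂/I⁻) = E°cell + E°(Sn⁴⁺/Sn²⁺) = +0.389 + (+0.15) = +0.54 V.

+0.54 V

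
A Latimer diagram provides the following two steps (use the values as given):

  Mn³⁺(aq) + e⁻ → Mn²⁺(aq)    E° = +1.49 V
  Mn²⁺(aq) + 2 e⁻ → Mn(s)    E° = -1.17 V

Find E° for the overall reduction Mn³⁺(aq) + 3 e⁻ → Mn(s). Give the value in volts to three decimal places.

-0.283 V

Adding the free-energy changes (−nFE°) of the two steps gives −n₃FE°₃ = −n₁FE°₁ − n₂FE°₂.
E°₃ = (1×+1.49 + 2×-1.17) / 3 = (-0.850) / 3 = -0.283 V.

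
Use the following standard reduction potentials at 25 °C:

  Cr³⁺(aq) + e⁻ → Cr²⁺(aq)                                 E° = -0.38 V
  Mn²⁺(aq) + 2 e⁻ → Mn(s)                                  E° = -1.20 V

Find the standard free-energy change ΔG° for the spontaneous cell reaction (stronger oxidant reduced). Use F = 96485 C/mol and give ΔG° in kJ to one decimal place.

Cr³⁺/Cr²⁺ (E° = -0.38 V) is the cathode; Mn²⁺/Mn (E° = -1.20 V) is the anode, so E°cell = +0.82 V.
Balancing electrons gives n = 2 (lcm of 1 and 2).
ΔG° = −nFE° = −(2)(96485)(+0.82) = -158,235 J = -158.2 kJ.

-158.2 kJ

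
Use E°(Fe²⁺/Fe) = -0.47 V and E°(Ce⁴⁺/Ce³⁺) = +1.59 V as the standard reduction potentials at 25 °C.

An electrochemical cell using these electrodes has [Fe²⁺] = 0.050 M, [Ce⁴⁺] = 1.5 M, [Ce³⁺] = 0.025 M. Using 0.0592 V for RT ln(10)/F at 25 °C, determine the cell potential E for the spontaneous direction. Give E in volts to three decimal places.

Ce⁴⁺/Ce³⁺ is the cathode (higher E°), Fe²⁺/Fe the anode: E°cell = +1.59 − (-0.47) = +2.06 V, n = 2.
Overall: 2 Ce⁴⁺(aq) + Fe(s) → 2 Ce³⁺(aq) + Fe²⁺(aq)
Q = [Ce³⁺]^2·[Fe²⁺] / ([Ce⁴⁺]^2); log Q = -4.857.
E = E° − (0.0592/n) log Q = +2.06 − (0.0592/2)(-4.857) = +2.204 V.

+2.204 V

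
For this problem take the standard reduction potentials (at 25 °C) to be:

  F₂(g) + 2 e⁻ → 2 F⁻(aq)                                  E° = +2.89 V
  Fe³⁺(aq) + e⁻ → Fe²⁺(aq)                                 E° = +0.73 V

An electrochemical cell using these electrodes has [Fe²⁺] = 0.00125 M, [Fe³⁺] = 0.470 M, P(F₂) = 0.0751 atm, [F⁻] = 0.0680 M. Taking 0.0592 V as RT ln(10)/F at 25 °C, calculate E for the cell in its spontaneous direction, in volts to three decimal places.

+2.043 V

F₂/F⁻ is the cathode (higher E°), Fe³⁺/Fe²⁺ the anode: E°cell = +2.89 − (+0.73) = +2.16 V, n = 2.
Overall: F₂(g) + 2 Fe²⁺(aq) → 2 F⁻(aq) + 2 Fe³⁺(aq)
Q = [F⁻]^2·[Fe³⁺]^2 / (P(F₂)·[Fe²⁺]^2); log Q = 3.940.
E = E° − (0.0592/n) log Q = +2.16 − (0.0592/2)(3.940) = +2.043 V.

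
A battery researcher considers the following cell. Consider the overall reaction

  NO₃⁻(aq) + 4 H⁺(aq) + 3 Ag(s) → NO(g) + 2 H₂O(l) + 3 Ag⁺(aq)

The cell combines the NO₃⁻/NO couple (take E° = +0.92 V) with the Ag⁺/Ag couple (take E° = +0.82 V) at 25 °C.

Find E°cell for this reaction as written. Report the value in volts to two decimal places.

The NO₃⁻/NO couple has the higher reduction potential, so it is the cathode; Ag⁺/Ag is oxidised at the anode.
E°cell = E°(cathode) − E°(anode) = (+0.92) − (+0.82) = +0.10 V.
Since E°cell > 0, the reaction is spontaneous under standard conditions.

+0.10 V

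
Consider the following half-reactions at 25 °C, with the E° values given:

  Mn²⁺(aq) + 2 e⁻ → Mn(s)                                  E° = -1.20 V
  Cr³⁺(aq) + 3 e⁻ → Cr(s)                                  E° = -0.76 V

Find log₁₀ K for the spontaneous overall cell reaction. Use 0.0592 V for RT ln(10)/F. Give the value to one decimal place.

Cathode: Cr³⁺/Cr; anode: Mn²⁺/Mn. E°cell = +0.44 V, n = 6.
log K = nE°cell / 0.0592 = (6)(+0.44) / 0.0592 = 44.6.

44.6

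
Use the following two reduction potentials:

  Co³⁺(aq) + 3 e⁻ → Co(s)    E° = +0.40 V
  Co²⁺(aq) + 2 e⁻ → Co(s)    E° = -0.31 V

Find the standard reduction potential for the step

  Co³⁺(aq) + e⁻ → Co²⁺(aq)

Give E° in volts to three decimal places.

Sequential free energies add, so n₃E°₃ = n₁E°₁ + n₂E°₂.
With n₃ = 3, and the known step contributing 2×(-0.31) V, the unknown satisfies 1·E° = 3×(+0.40) − 2×(-0.31) = +1.820.
E° = +1.820 / 1 = +1.820 V.

+1.820 V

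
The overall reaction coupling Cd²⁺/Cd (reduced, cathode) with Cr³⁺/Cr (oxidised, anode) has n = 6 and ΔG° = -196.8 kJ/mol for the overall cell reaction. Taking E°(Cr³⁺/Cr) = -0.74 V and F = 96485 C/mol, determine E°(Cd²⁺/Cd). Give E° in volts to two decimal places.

E°cell = −ΔG°/(nF) = −(-196.8×10³)/((6)(96485)) = +0.340 V.
Since Cd²⁺/Cd is the cathode and Cr³⁺/Cr the anode, E°cell = E°(Cd²⁺/Cd) − E°(Cr³⁺/Cr).
So E°(Cd²⁺/Cd) = E°cell + E°(Cr³⁺/Cr) = +0.340 + (-0.74) = -0.40 V.

-0.40 V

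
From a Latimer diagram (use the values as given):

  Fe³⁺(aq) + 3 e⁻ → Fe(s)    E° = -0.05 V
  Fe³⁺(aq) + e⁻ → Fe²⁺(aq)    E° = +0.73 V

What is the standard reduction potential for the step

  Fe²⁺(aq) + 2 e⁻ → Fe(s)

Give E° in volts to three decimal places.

Sequential free energies add, so n₃E°₃ = n₁E°₁ + n₂E°₂.
With n₃ = 3, and the known step contributing 1×(+0.73) V, the unknown satisfies 2·E° = 3×(-0.05) − 1×(+0.73) = -0.880.
E° = -0.880 / 2 = -0.440 V.

-0.440 V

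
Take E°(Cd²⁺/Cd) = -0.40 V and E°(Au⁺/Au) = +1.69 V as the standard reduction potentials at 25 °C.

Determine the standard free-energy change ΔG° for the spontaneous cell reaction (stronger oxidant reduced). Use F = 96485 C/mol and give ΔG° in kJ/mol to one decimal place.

Au⁺/Au (E° = +1.69 V) is the cathode; Cd²⁺/Cd (E° = -0.40 V) is the anode, so E°cell = +2.09 V.
Balancing electrons gives n = 2 (lcm of 1 and 2).
ΔG° = −nFE° = −(2)(96485)(+2.09) = -403,307 J = -403.3 kJ/mol.

-403.3 kJ/mol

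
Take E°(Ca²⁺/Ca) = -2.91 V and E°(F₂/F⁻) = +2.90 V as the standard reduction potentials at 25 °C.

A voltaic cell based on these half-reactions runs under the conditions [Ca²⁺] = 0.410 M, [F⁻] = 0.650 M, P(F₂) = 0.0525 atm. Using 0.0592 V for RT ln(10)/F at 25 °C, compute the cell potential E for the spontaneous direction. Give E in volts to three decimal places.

+5.795 V

F₂/F⁻ is the cathode (higher E°), Ca²⁺/Ca the anode: E°cell = +2.90 − (-2.91) = +5.81 V, n = 2.
Overall: F₂(g) + Ca(s) → 2 F⁻(aq) + Ca²⁺(aq)
Q = [F⁻]^2·[Ca²⁺] / (P(F₂)); log Q = 0.518.
E = E° − (0.0592/n) log Q = +5.81 − (0.0592/2)(0.518) = +5.795 V.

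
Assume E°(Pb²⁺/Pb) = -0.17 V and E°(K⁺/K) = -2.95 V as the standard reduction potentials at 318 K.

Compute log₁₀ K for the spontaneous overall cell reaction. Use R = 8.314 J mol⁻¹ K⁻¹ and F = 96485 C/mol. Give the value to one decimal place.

88.1

Cathode: Pb²⁺/Pb; anode: K⁺/K. E°cell = (-0.17) − (-2.95) = +2.78 V, with n = 2.
ΔG° = −nFE° = −RT ln K, so ln K = nFE°/(RT) = (2)(96485)(+2.78) / ((8.314)(318)) = 202.907.
log₁₀ K = 202.907 / ln 10 = 88.1.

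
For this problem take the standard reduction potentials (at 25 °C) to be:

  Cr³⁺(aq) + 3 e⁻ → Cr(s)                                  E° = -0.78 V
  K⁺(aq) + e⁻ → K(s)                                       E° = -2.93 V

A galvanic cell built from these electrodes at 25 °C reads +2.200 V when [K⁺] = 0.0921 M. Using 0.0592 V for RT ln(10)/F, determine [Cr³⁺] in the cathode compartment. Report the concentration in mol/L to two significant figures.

0.27 M

Cr³⁺/Cr is the cathode, K⁺/K the anode: E°cell = +2.15 V, n = 3.
Overall reaction: Cr³⁺(aq) + 3 K(s) → Cr(s) + 3 K⁺(aq); Q = [K⁺]^3/[Cr³⁺]^1.
From E = E° − (0.0592/n) log Q: log Q = (E° − E)·n/0.0592 = (+2.15 − (+2.200))·3/0.0592 = -2.5338.
So 1·log[Cr³⁺] = 3·log(0.0921) − log Q = -3.1072 − (-2.5338) = -0.5734; [Cr³⁺] = 10^(-0.5734) ≈ 0.27 M.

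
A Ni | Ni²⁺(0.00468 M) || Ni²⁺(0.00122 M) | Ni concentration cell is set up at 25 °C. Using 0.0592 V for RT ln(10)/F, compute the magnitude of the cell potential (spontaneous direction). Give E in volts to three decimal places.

+0.017 V

For a concentration cell E°cell = 0. The 0.00468 M side is the cathode (reduction is favoured where [Ni²⁺] is higher).
With n = 2, E = −(0.0592/2) log([Ni²⁺]ₐₙ/[Ni²⁺]꜀ₐₜ) = −(0.0592/2) log(0.00122/0.00468) = −(0.0592/2)(-0.584) = +0.017 V.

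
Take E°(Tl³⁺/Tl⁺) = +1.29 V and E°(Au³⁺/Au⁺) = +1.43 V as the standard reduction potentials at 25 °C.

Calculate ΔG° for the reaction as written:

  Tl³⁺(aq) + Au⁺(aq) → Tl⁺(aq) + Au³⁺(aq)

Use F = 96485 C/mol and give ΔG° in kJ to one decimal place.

As written, Tl³⁺/Tl⁺ is reduced (cathode) and Au³⁺/Au⁺ is oxidised (anode), so E°cell = (+1.29) − (+1.43) = -0.14 V.
Balancing electrons gives n = 2.
ΔG° = −nFE° = −(2)(96485)(-0.14) = 27,016 J = +27.0 kJ.

+27.0 kJ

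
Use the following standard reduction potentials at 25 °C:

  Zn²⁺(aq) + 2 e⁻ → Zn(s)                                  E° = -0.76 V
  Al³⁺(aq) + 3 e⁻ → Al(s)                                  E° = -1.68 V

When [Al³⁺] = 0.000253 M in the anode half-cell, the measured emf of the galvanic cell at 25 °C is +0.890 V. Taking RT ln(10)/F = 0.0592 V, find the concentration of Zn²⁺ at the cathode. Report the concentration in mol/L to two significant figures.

0.00039 M

Zn²⁺/Zn is the cathode, Al³⁺/Al the anode: E°cell = +0.92 V, n = 6.
Overall reaction: 3 Zn²⁺(aq) + 2 Al(s) → 3 Zn(s) + 2 Al³⁺(aq); Q = [Al³⁺]^2/[Zn²⁺]^3.
From E = E° − (0.0592/n) log Q: log Q = (E° − E)·n/0.0592 = (+0.92 − (+0.890))·6/0.0592 = 3.0405.
So 3·log[Zn²⁺] = 2·log(0.000253) − log Q = -7.1938 − (3.0405) = -10.2343; log[Zn²⁺] = -10.2343 / 3 = -3.4114; [Zn²⁺] = 10^(-3.4114) ≈ 0.00039 M.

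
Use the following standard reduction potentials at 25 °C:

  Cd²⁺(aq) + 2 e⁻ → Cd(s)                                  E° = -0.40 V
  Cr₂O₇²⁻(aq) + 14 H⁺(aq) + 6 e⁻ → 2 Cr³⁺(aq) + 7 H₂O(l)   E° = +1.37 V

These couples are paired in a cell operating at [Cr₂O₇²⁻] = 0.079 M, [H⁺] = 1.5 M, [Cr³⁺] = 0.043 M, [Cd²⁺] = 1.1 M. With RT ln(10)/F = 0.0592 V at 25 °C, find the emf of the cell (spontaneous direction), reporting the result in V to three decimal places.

Cr₂O₇²⁻/Cr³⁺ is the cathode (higher E°), Cd²⁺/Cd the anode: E°cell = +1.37 − (-0.40) = +1.77 V, n = 6.
Overall: Cr₂O₇²⁻(aq) + 14 H⁺(aq) + 3 Cd(s) → 2 Cr³⁺(aq) + 7 H₂O(l) + 3 Cd²⁺(aq)
Q = [Cr³⁺]^2·[Cd²⁺]^3 / ([Cr₂O₇²⁻]·[H⁺]^14); log Q = -3.972.
E = E° − (0.0592/n) log Q = +1.77 − (0.0592/6)(-3.972) = +1.809 V.

+1.809 V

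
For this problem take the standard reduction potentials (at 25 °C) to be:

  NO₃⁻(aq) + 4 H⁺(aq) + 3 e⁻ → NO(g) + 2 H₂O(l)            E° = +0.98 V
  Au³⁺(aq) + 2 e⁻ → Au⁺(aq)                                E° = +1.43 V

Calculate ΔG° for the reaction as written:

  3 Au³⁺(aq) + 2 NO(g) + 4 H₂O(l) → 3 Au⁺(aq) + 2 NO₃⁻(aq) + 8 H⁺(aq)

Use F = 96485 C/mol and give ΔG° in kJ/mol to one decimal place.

-260.5 kJ/mol

As written, Au³⁺/Au⁺ is reduced (cathode) and NO₃⁻/NO is oxidised (anode), so E°cell = (+1.43) − (+0.98) = +0.45 V.
Balancing electrons gives n = 6.
ΔG° = −nFE° = −(6)(96485)(+0.45) = -260,510 J = -260.5 kJ/mol.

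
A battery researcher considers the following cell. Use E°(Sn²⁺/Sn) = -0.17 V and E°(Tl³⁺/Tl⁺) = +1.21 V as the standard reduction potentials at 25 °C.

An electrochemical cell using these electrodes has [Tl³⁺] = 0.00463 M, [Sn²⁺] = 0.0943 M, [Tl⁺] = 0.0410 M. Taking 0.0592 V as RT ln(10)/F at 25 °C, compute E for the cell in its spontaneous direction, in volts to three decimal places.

Tl³⁺/Tl⁺ is the cathode (higher E°), Sn²⁺/Sn the anode: E°cell = +1.21 − (-0.17) = +1.38 V, n = 2.
Overall: Tl³⁺(aq) + Sn(s) → Tl⁺(aq) + Sn²⁺(aq)
Q = [Tl⁺]·[Sn²⁺] / ([Tl³⁺]); log Q = -0.078.
E = E° − (0.0592/n) log Q = +1.38 − (0.0592/2)(-0.078) = +1.382 V.

+1.382 V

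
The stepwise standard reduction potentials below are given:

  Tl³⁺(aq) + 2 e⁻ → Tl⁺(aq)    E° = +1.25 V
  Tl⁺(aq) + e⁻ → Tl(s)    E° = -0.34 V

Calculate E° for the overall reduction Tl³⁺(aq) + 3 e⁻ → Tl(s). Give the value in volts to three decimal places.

+0.720 V

Standard free energies of sequential steps add: ΔG°₃ = ΔG°₁ + ΔG°₂, so n₃E°₃ = n₁E°₁ + n₂E°₂.
E°₃ = (2×+1.25 + 1×-0.34) / 3 = (+2.160) / 3 = +0.720 V.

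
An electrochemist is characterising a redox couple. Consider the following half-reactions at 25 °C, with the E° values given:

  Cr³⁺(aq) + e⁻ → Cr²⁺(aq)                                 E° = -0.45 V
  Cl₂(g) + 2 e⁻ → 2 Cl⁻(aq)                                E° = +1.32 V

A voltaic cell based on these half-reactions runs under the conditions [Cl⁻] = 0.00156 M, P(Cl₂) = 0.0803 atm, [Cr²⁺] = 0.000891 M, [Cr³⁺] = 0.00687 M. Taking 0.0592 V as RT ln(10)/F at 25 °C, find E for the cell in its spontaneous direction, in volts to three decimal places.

+1.851 V

Cl₂/Cl⁻ is the cathode (higher E°), Cr³⁺/Cr²⁺ the anode: E°cell = +1.32 − (-0.45) = +1.77 V, n = 2.
Overall: Cl₂(g) + 2 Cr²⁺(aq) → 2 Cl⁻(aq) + 2 Cr³⁺(aq)
Q = [Cl⁻]^2·[Cr³⁺]^2 / (P(Cl₂)·[Cr²⁺]^2); log Q = -2.744.
E = E° − (0.0592/n) log Q = +1.77 − (0.0592/2)(-2.744) = +1.851 V.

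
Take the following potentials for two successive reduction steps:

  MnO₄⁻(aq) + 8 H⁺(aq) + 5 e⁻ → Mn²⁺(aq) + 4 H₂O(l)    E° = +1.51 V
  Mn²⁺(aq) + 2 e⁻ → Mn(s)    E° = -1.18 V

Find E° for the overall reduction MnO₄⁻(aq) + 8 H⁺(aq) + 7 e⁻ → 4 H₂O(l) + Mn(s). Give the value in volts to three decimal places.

+0.741 V

Standard free energies of sequential steps add: ΔG°₃ = ΔG°₁ + ΔG°₂, so n₃E°₃ = n₁E°₁ + n₂E°₂.
E°₃ = (5×+1.51 + 2×-1.18) / 7 = (+5.190) / 7 = +0.741 V.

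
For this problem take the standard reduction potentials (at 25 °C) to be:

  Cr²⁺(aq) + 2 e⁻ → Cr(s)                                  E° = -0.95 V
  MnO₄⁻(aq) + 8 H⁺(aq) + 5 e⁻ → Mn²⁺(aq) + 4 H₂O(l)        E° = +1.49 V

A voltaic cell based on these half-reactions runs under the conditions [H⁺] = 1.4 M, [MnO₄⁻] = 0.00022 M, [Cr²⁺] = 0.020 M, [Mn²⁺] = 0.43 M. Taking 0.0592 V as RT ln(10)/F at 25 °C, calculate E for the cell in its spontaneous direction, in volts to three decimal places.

+2.465 V

MnO₄⁻/Mn²⁺ is the cathode (higher E°), Cr²⁺/Cr the anode: E°cell = +1.49 − (-0.95) = +2.44 V, n = 10.
Overall: 2 MnO₄⁻(aq) + 16 H⁺(aq) + 5 Cr(s) → 2 Mn²⁺(aq) + 8 H₂O(l) + 5 Cr²⁺(aq)
Q = [Mn²⁺]^2·[Cr²⁺]^5 / ([MnO₄⁻]^2·[H⁺]^16); log Q = -4.251.
E = E° − (0.0592/n) log Q = +2.44 − (0.0592/10)(-4.251) = +2.465 V.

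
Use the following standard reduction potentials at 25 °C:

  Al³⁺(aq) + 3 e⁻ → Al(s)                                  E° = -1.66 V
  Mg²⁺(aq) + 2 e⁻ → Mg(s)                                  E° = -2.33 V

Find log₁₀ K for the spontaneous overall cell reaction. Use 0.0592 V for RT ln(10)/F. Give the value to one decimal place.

Cathode: Al³⁺/Al; anode: Mg²⁺/Mg. E°cell = +0.67 V, n = 6.
log K = nE°cell / 0.0592 = (6)(+0.67) / 0.0592 = 67.9.

67.9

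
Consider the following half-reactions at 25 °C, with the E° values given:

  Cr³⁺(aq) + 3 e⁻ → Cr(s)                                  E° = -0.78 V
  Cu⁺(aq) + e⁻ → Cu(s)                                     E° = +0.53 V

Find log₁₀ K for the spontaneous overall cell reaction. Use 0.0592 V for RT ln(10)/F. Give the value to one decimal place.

Cathode: Cu⁺/Cu; anode: Cr³⁺/Cr. E°cell = +1.31 V, n = 3.
log K = nE°cell / 0.0592 = (3)(+1.31) / 0.0592 = 66.4.

66.4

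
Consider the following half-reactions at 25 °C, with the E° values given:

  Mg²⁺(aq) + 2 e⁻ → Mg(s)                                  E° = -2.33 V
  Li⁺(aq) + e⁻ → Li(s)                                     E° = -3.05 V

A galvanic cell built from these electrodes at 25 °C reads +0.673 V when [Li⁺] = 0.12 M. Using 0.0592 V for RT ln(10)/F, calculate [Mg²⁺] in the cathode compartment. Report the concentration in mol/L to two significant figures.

Mg²⁺/Mg is the cathode, Li⁺/Li the anode: E°cell = +0.72 V, n = 2.
Overall reaction: Mg²⁺(aq) + 2 Li(s) → Mg(s) + 2 Li⁺(aq); Q = [Li⁺]^2/[Mg²⁺]^1.
From E = E° − (0.0592/n) log Q: log Q = (E° − E)·n/0.0592 = (+0.72 − (+0.673))·2/0.0592 = 1.5878.
So 1·log[Mg²⁺] = 2·log(0.12) − log Q = -1.8416 − (1.5878) = -3.4294; [Mg²⁺] = 10^(-3.4294) ≈ 0.00037 M.

0.00037 M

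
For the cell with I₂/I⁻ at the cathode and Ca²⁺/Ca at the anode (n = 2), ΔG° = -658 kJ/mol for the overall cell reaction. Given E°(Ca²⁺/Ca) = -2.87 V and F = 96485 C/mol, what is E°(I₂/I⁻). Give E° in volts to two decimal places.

E°cell = −ΔG°/(nF) = −(-658×10³)/((2)(96485)) = +3.410 V.
Since I₂/I⁻ is the cathode and Ca²⁺/Ca the anode, E°cell = E°(I₂/I⁻) − E°(Ca²⁺/Ca).
So E°(I₂/I⁻) = E°cell + E°(Ca²⁺/Ca) = +3.410 + (-2.87) = +0.54 V.

+0.54 V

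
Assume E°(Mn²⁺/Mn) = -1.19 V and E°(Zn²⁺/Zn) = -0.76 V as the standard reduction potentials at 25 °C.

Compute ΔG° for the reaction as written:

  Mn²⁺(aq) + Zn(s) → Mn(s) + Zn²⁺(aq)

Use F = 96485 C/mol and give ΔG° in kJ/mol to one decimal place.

+83.0 kJ/mol

As written, Mn²⁺/Mn is reduced (cathode) and Zn²⁺/Zn is oxidised (anode), so E°cell = (-1.19) − (-0.76) = -0.43 V.
Balancing electrons gives n = 2.
ΔG° = −nFE° = −(2)(96485)(-0.43) = 82,977 J = +83.0 kJ/mol.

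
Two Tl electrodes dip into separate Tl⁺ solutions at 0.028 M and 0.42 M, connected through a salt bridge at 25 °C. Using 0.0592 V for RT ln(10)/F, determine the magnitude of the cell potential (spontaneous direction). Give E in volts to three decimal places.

For a concentration cell E°cell = 0. The 0.42 M side is the cathode (reduction is favoured where [Tl⁺] is higher).
With n = 1, E = −(0.0592/1) log([Tl⁺]ₐₙ/[Tl⁺]꜀ₐₜ) = −(0.0592/1) log(0.028/0.42) = −(0.0592/1)(-1.176) = +0.070 V.

+0.070 V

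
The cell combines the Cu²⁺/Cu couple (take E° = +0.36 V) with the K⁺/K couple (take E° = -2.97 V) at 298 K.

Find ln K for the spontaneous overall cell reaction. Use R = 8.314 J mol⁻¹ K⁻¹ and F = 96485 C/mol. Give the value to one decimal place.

Cathode: Cu²⁺/Cu; anode: K⁺/K. E°cell = (+0.36) − (-2.97) = +3.33 V, with n = 2.
ΔG° = −nFE° = −RT ln K, so ln K = nFE°/(RT) = (2)(96485)(+3.33) / ((8.314)(298)) = 259.363.

259.4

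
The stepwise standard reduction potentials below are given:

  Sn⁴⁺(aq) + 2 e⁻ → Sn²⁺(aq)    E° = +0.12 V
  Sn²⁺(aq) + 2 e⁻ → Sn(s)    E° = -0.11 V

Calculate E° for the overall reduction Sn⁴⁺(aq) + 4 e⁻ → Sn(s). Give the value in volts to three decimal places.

+0.005 V

Adding the free-energy changes (−nFE°) of the two steps gives −n₃FE°₃ = −n₁FE°₁ − n₂FE°₂.
E°₃ = (2×+0.12 + 2×-0.11) / 4 = (+0.020) / 4 = +0.005 V.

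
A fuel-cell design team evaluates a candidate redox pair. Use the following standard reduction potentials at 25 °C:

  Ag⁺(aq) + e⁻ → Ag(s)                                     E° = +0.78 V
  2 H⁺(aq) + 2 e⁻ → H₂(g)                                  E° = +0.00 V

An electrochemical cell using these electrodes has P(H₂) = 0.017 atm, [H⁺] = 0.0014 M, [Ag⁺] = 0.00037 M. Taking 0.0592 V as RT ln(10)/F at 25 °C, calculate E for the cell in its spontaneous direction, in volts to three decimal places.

Ag⁺/Ag is the cathode (higher E°), H⁺/H₂ the anode: E°cell = +0.78 − (+0.00) = +0.78 V, n = 2.
Overall: 2 Ag⁺(aq) + H₂(g) → 2 Ag(s) + 2 H⁺(aq)
Q = [H⁺]^2 / ([Ag⁺]^2·P(H₂)); log Q = 2.925.
E = E° − (0.0592/n) log Q = +0.78 − (0.0592/2)(2.925) = +0.693 V.

+0.693 V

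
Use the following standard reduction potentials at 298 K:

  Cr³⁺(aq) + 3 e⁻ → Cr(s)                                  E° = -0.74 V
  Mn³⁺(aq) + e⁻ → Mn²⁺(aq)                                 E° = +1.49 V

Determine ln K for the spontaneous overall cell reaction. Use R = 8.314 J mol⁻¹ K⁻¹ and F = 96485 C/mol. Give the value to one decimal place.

Cathode: Mn³⁺/Mn²⁺; anode: Cr³⁺/Cr. E°cell = (+1.49) − (-0.74) = +2.23 V, with n = 3.
ΔG° = −nFE° = −RT ln K, so ln K = nFE°/(RT) = (3)(96485)(+2.23) / ((8.314)(298)) = 260.531.

260.5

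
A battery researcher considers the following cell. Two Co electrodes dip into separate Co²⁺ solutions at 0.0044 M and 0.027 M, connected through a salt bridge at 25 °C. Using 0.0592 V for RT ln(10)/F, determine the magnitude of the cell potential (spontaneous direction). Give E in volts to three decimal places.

For a concentration cell E°cell = 0. The 0.027 M side is the cathode (reduction is favoured where [Co²⁺] is higher).
With n = 2, E = −(0.0592/2) log([Co²⁺]ₐₙ/[Co²⁺]꜀ₐₜ) = −(0.0592/2) log(0.0044/0.027) = −(0.0592/2)(-0.788) = +0.023 V.

+0.023 V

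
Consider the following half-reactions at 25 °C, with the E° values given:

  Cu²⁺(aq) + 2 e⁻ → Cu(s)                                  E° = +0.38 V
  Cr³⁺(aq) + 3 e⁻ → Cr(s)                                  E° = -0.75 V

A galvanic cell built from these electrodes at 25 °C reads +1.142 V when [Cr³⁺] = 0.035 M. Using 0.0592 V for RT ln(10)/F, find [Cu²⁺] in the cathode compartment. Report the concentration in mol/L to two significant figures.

0.27 M

Cu²⁺/Cu is the cathode, Cr³⁺/Cr the anode: E°cell = +1.13 V, n = 6.
Overall reaction: 3 Cu²⁺(aq) + 2 Cr(s) → 3 Cu(s) + 2 Cr³⁺(aq); Q = [Cr³⁺]^2/[Cu²⁺]^3.
From E = E° − (0.0592/n) log Q: log Q = (E° − E)·n/0.0592 = (+1.13 − (+1.142))·6/0.0592 = -1.2162.
So 3·log[Cu²⁺] = 2·log(0.035) − log Q = -2.9119 − (-1.2162) = -1.6957; log[Cu²⁺] = -1.6957 / 3 = -0.5652; [Cu²⁺] = 10^(-0.5652) ≈ 0.27 M.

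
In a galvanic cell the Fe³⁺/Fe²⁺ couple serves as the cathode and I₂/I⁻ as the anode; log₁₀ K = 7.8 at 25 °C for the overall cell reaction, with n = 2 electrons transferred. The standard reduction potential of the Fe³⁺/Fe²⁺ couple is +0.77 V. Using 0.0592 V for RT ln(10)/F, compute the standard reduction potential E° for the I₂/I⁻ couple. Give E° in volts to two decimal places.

E°cell = (0.0592/n)·log K = (0.0592/2)(7.8) = +0.231 V.
Since Fe³⁺/Fe²⁺ is the cathode and I₂/I⁻ the anode, E°cell = E°(Fe³⁺/Fe²⁺) − E°(I₂/I⁻).
So E°(I₂/I⁻) = E°(Fe³⁺/Fe²⁺) − E°cell = (+0.77) − (+0.231) = +0.54 V.

+0.54 V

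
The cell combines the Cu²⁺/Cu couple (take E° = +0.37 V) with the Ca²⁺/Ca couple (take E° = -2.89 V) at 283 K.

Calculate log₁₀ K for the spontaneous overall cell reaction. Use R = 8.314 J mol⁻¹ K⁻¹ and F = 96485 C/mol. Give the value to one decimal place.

116.1

Cathode: Cu²⁺/Cu; anode: Ca²⁺/Ca. E°cell = (+0.37) − (-2.89) = +3.26 V, with n = 2.
ΔG° = −nFE° = −RT ln K, so ln K = nFE°/(RT) = (2)(96485)(+3.26) / ((8.314)(283)) = 267.369.
log₁₀ K = 267.369 / ln 10 = 116.1.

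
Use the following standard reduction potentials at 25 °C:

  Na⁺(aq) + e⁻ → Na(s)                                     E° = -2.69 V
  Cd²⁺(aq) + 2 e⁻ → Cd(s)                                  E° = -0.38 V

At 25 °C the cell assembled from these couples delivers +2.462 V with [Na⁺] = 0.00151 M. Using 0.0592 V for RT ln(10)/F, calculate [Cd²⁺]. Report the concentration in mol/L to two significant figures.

0.31 M

Cd²⁺/Cd is the cathode, Na⁺/Na the anode: E°cell = +2.31 V, n = 2.
Overall reaction: Cd²⁺(aq) + 2 Na(s) → Cd(s) + 2 Na⁺(aq); Q = [Na⁺]^2/[Cd²⁺]^1.
From E = E° − (0.0592/n) log Q: log Q = (E° − E)·n/0.0592 = (+2.31 − (+2.462))·2/0.0592 = -5.1351.
So 1·log[Cd²⁺] = 2·log(0.00151) − log Q = -5.6420 − (-5.1351) = -0.5069; [Cd²⁺] = 10^(-0.5069) ≈ 0.31 M.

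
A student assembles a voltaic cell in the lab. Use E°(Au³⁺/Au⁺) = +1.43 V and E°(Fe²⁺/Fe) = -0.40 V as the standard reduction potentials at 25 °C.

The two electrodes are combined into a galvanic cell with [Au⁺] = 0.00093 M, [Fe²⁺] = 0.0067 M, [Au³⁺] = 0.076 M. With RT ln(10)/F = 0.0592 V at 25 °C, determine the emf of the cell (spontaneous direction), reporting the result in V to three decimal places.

+1.951 V

Au³⁺/Au⁺ is the cathode (higher E°), Fe²⁺/Fe the anode: E°cell = +1.43 − (-0.40) = +1.83 V, n = 2.
Overall: Au³⁺(aq) + Fe(s) → Au⁺(aq) + Fe²⁺(aq)
Q = [Au⁺]·[Fe²⁺] / ([Au³⁺]); log Q = -4.086.
E = E° − (0.0592/n) log Q = +1.83 − (0.0592/2)(-4.086) = +1.951 V.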